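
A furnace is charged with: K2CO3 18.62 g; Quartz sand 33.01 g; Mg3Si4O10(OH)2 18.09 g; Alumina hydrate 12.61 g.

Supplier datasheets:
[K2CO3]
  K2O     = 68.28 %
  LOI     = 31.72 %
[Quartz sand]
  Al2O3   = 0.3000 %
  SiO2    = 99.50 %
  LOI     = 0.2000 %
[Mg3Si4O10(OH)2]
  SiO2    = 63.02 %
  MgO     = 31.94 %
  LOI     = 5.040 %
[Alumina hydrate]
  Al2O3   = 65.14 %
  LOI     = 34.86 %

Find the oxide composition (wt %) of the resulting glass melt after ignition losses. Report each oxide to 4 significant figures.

Working values are printed rounded to four significant figures between the steps. Every computation holds full float precision in every operation; exactly one rounding lands on every reported number — all derived quantities (net glass mass, totals, the four compositions, the yield, LOI) are re-derived from the batch weights on 71.05 g of glass at exact precision, as written in the question or the answer.
Oxide masses out of the charge:
  Al2O3: 33.01·0.003000 + 12.61·0.6514 = 8.313 g
  K2O: 18.62·0.6828 = 12.71 g
  SiO2: 33.01·0.9950 + 18.09·0.6302 = 44.25 g
  MgO: 18.09·0.3194 = 5.778 g
LOI: 18.62·0.3172 + 33.01·0.002000 + 18.09·0.05040 + 12.61·0.3486 = 11.28 g
Resulting glass, batch − LOI: 82.33 − 11.28 = 71.05 g (consistent with Σ oxide mass)
each wt % is 100 × oxide ÷ glass

Glass mass = 71.05 g (batch 82.33 − LOI 11.28).
Composition: Al2O3 11.70%, K2O 17.89%, SiO2 62.27%, MgO 8.132%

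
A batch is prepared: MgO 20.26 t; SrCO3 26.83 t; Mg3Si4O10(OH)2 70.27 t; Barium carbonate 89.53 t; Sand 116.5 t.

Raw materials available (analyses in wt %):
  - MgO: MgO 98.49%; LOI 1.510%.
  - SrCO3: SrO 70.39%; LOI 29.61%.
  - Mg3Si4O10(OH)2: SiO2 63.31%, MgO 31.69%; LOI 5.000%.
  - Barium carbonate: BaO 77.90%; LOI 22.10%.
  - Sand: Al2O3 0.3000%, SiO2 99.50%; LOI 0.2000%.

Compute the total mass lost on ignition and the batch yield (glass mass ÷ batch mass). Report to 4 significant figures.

LOI loss = 31.78 t; glass = 291.6 t; yield = 90.17%

The intermediate values are displayed rounded to 4 significant figures alongside each step; the whole derivation carries full precision through the solve. Exactly one rounding lands on every reported number — the derived quantities (net glass mass, the totals, the yield, the five compositions, LOI) are computed starting from the weights per 291.6 t of glass in full precision, precisely as stated by the problem or answer text.
Ignition loss by material:
  MgO: 20.26 × 0.01510 = 0.3059 t
  SrCO3: 26.83 × 0.2961 = 7.944 t
  Mg3Si4O10(OH)2: 70.27 × 0.05000 = 3.514 t
  Barium carbonate: 89.53 × 0.2210 = 19.79 t
  Sand: 116.5 × 0.002000 = 0.2330 t
Total LOI = 31.78 t
Glass = batch − LOI = 323.4 − 31.78 = 291.6 t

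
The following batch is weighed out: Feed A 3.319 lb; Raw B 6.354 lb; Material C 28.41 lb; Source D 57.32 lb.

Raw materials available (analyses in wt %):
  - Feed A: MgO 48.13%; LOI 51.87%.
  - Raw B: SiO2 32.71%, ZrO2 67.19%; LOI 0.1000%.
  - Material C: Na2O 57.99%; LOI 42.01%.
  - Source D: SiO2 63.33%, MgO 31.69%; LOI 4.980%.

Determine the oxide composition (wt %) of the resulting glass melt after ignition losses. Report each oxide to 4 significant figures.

Glass mass = 78.89 lb (batch 95.40 − LOI 16.52).
Composition: Na2O 20.88%, SiO2 48.65%, ZrO2 5.412%, MgO 25.05%

The working math keeps exact precision at each step; the intermediate values are shown, rounded to four significant figures, in the printout. A single rounding finalizes every reported value; all derived quantities are re-derived at full float precision (totals, ignition loss, glass mass, four oxide percentages, the yield) starting from the weights per 78.89 lb of glass exactly as printed in the problem or the answer.
Oxide-by-oxide delivered mass:
  Na2O: 28.41·0.5799 = 16.47 lb
  SiO2: 6.354·0.3271 + 57.32·0.6333 = 38.38 lb
  ZrO2: 6.354·0.6719 = 4.269 lb
  MgO: 3.319·0.4813 + 57.32·0.3169 = 19.76 lb
LOI: 3.319·0.5187 + 6.354·0.001000 + 28.41·0.4201 + 57.32·0.04980 = 16.52 lb
batch − LOI leaves glass = 95.40 − 16.52 = 78.89 lb (the oxide masses sum to this)
wt %: oxide over glass, times 100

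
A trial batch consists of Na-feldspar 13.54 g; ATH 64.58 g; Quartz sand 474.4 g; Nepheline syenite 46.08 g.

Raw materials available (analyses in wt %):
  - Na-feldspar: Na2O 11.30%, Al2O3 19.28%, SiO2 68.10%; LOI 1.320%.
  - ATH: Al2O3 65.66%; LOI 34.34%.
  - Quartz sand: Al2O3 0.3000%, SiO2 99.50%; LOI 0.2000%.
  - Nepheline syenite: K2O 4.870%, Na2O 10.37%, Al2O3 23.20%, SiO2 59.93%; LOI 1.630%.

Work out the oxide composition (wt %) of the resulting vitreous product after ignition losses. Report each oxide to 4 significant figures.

Glass mass = 574.5 g (batch 598.6 − LOI 24.06).
Composition: K2O 0.3906%, Na2O 1.098%, Al2O3 9.943%, SiO2 88.57%

Mid-chain values are printed rounded to 4 significant digits in the working. Each numeric step maintains full float precision in every operation; every reported number takes just one rounding. The derived quantities (the yield, four oxide percentages, glass mass, ignition loss, the totals) are rebuilt using the weight values for 574.5 g of glass at exact precision as quoted within the question or the answer.
Delivered oxide masses:
  K2O: 46.08·0.04870 = 2.244 g
  Na2O: 13.54·0.1130 + 46.08·0.1037 = 6.309 g
  Al2O3: 13.54·0.1928 + 64.58·0.6566 + 474.4·0.003000 + 46.08·0.2320 = 57.13 g
  SiO2: 13.54·0.6810 + 474.4·0.9950 + 46.08·0.5993 = 508.9 g
LOI: 13.54·0.01320 + 64.58·0.3434 + 474.4·0.002000 + 46.08·0.01630 = 24.06 g
The glass mass, total less LOI, = 598.6 − 24.06 = 574.5 g (the oxide masses sum to this)
wt %: oxide over glass, times 100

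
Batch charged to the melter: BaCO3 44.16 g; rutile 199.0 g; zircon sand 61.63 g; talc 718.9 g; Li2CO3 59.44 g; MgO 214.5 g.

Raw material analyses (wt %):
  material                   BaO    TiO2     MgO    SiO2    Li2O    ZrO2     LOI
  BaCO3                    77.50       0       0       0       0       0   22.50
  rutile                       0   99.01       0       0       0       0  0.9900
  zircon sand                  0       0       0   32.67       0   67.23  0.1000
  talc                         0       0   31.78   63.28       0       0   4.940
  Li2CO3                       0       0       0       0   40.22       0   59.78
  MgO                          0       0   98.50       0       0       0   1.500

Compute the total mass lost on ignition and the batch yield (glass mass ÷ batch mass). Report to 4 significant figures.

Working values appear rounded to 4 significant figures between the steps; all internal work carries full float precision all the way through — each reported value takes just one rounding. The derived quantities are re-derived in exact precision (ignition loss, the totals, the yield, six oxide percentages, glass mass) using the weight values per 1211 g of glass, as written in the problem or the answer.
Ignition loss by material:
  BaCO3: 44.16 × 0.2250 = 9.936 g
  rutile: 199.0 × 0.009900 = 1.970 g
  zircon sand: 61.63 × 0.001000 = 0.06163 g
  talc: 718.9 × 0.04940 = 35.51 g
  Li2CO3: 59.44 × 0.5978 = 35.53 g
  MgO: 214.5 × 0.01500 = 3.217 g
Total LOI = 86.23 g
Glass = batch − LOI = 1298 − 86.23 = 1211 g

LOI loss = 86.23 g; glass = 1211 g; yield = 93.35%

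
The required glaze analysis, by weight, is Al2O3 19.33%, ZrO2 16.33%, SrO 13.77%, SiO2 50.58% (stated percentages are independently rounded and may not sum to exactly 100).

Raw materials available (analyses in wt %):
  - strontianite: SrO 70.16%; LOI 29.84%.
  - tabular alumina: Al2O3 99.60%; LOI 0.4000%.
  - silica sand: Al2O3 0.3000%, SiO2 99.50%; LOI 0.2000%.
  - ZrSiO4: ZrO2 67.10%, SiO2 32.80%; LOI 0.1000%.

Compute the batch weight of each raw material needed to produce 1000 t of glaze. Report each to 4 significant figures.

All internal work holds full precision all the way through; intermediates are printed, rounded to 4 significant figures, on the page. Every reported number undergoes a single rounding. All derived quantities (the four compositions, net glass mass, totals, the yield, ignition loss) are re-derived from the batch weights on 1000 t of glass at exact precision, exactly as printed in the question or the answer.
The oxide mass targets at 1000 t glaze:
  Al2O3: 19.33% × 1000 = 193.3 t
  ZrO2: 16.33% × 1000 = 163.3 t
  SrO: 13.77% × 1000 = 137.7 t
  SiO2: 50.58% × 1000 = 505.8 t
Checking each oxide sum on the weights just shown, relative to the basis at hand (each sum matches its target mass given rounding of the digits):
  Al2O3: 192.8·0.9960 + 428.1·0.003000 = 193.3 t (target 193.3 t)
  ZrO2: 243.4·0.6710 = 163.3 t (target 163.3 t)
  SrO: 196.3·0.7016 = 137.7 t (target 137.7 t)
  SiO2: 428.1·0.9950 + 243.4·0.3280 = 505.8 t (target 505.8 t)
Mass balance on the glass: the batch minus its LOI: 1000 t (the Σ of target masses is 1000 t; versus the stated basis of 1000 t — rounding explains the deltas).
Whole-batch sum: Σ batch = 1061 t; Σ batch·LOI gives LOI loss = 60.45 t; the yield ratio, glass ÷ batch: 94.30%.

Batch per 1000 t glaze:
  strontianite: 196.3 t
  tabular alumina: 192.8 t
  silica sand: 428.1 t
  ZrSiO4: 243.4 t
Total batch = 1061 t; LOI loss = 60.45 t; yield = 94.30%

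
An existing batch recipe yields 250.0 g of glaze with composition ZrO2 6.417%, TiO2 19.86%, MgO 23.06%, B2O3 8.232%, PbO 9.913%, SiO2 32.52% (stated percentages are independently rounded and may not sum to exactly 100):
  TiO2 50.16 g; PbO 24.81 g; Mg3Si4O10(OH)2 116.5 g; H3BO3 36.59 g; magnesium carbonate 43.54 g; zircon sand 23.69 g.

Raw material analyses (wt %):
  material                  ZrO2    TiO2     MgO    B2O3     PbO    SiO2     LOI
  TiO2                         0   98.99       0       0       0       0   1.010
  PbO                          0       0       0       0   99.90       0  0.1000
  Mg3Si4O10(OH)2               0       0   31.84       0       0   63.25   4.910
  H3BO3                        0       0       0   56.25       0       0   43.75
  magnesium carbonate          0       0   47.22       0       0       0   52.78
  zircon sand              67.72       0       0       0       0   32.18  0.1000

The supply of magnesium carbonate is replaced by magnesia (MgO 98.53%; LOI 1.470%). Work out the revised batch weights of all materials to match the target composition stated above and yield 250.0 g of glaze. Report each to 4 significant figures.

Revised batch per 250.0 g glaze:
  TiO2: 50.16 g
  PbO: 24.81 g
  Mg3Si4O10(OH)2: 116.5 g
  H3BO3: 36.59 g
  magnesia: 20.87 g
  zircon sand: 23.69 g
Total batch = 272.6 g; LOI loss = 22.59 g

The intermediate values appear with 4-significant-digit rounding across the worked steps — the working math maintains exact precision through the solve. Every reported value takes a single rounding; all derived quantities, including six oxide percentages, ignition loss, yield, glass mass, the totals, are recomputed starting from the weights for 250.0 g of glass at exact precision, as quoted within the problem or answer text.
The oxide mass targets at 250.0 g glaze:
  ZrO2: 6.417% × 250.0 = 16.04 g
  TiO2: 19.86% × 250.0 = 49.65 g
  MgO: 23.06% × 250.0 = 57.65 g
  B2O3: 8.232% × 250.0 = 20.58 g
  PbO: 9.913% × 250.0 = 24.78 g
  SiO2: 32.52% × 250.0 = 81.30 g
Balance tally, oxide-wise, with the batch weights as given, per the basis as stated (each sum matches its target mass modulo rounding of the values):
  ZrO2: 23.69·0.6772 = 16.04 g (target 16.04 g)
  TiO2: 50.16·0.9899 = 49.65 g (target 49.65 g)
  MgO: 116.5·0.3184 + 20.87·0.9853 = 57.66 g (target 57.65 g)
  B2O3: 36.59·0.5625 = 20.58 g (target 20.58 g)
  PbO: 24.81·0.9990 = 24.79 g (target 24.78 g)
  SiO2: 116.5·0.6325 + 23.69·0.3218 = 81.31 g (target 81.30 g)
Glass-mass bookkeeping: whole batch net of LOI = 250.0 g (targets for the oxides total 250.0 g; the stated basis being 250.0 g — differing by rounding only).
Whole-batch sum: Σ batch = 272.6 g; LOI loss = Σ batch·LOI = 22.59 g; glass ÷ batch gives a yield of 91.71%.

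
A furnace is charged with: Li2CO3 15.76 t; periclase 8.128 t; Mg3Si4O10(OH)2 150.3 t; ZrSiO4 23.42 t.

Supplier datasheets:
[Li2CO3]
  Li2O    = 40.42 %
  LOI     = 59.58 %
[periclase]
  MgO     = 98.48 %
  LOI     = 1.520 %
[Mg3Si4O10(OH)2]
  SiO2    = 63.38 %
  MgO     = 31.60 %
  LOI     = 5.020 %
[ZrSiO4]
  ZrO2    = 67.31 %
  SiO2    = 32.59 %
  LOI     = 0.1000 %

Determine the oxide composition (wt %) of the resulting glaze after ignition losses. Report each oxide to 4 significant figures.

Glass mass = 180.5 t (batch 197.6 − LOI 17.08).
Composition: ZrO2 8.732%, SiO2 57.00%, Li2O 3.529%, MgO 30.74%

Intermediates are printed rounded to four significant digits across the worked steps; the working math keeps full float precision end to end; every reported value takes just one rounding — the derived quantities, including the yield, net glass mass, four oxide percentages, ignition loss, the totals, are rebuilt using the weight values at 180.5 t of glass at full float precision as quoted within either problem or answer.
What the batch supplies per oxide:
  ZrO2: 23.42·0.6731 = 15.76 t
  SiO2: 150.3·0.6338 + 23.42·0.3259 = 102.9 t
  Li2O: 15.76·0.4042 = 6.370 t
  MgO: 8.128·0.9848 + 150.3·0.3160 = 55.50 t
LOI: 15.76·0.5958 + 8.128·0.01520 + 150.3·0.05020 + 23.42·0.001000 = 17.08 t
Net of LOI, the glass mass = 197.6 − 17.08 = 180.5 t (equal to the oxide-mass sum)
oxide / glass × 100 gives the wt %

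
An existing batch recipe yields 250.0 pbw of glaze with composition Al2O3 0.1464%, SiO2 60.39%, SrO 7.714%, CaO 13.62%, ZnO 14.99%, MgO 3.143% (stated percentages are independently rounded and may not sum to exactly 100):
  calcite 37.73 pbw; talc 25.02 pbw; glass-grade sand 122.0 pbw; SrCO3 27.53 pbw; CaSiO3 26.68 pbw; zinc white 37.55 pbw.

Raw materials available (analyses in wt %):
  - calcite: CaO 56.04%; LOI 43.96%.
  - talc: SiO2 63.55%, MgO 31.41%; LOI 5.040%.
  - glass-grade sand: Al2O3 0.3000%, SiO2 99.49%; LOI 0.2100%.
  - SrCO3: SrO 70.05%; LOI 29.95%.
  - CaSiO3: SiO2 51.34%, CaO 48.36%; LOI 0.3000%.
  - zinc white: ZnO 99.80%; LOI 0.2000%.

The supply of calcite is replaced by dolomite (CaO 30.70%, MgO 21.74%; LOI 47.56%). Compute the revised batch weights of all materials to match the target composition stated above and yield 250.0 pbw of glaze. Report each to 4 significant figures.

Revised batch per 250.0 pbw glaze:
  dolomite: 29.32 pbw
  talc: 4.726 pbw
  glass-grade sand: 122.0 pbw
  SrCO3: 27.53 pbw
  CaSiO3: 51.80 pbw
  zinc white: 37.55 pbw
Total batch = 272.9 pbw; LOI loss = 22.91 pbw

All internal work maintains exact precision from start to finish — in-progress results are displayed rounded to four significant figures when written out — a single rounding finalizes each reported figure. All derived quantities are rebuilt at full float precision (net glass mass, the six compositions, the totals, ignition loss, the yield) starting from the weights at 250.0 pbw of glass as written in the problem or answer text.
Target masses of each oxide per 250.0 pbw glaze:
  Al2O3: 0.1464% × 250.0 = 0.3660 pbw
  SiO2: 60.39% × 250.0 = 151.0 pbw
  SrO: 7.714% × 250.0 = 19.28 pbw
  CaO: 13.62% × 250.0 = 34.05 pbw
  ZnO: 14.99% × 250.0 = 37.48 pbw
  MgO: 3.143% × 250.0 = 7.858 pbw
Sums-versus-targets review on the weights just shown, at the basis given (every target is met by its sum net of answer rounding effects):
  Al2O3: 122.0·0.003000 = 0.3660 pbw (target 0.3660 pbw)
  SiO2: 4.726·0.6355 + 122.0·0.9949 + 51.80·0.5134 = 151.0 pbw (target 151.0 pbw)
  SrO: 27.53·0.7005 = 19.28 pbw (target 19.28 pbw)
  CaO: 29.32·0.3070 + 51.80·0.4836 = 34.05 pbw (target 34.05 pbw)
  ZnO: 37.55·0.9980 = 37.47 pbw (target 37.48 pbw)
  MgO: 29.32·0.2174 + 4.726·0.3141 = 7.859 pbw (target 7.858 pbw)
Mass balance on the glass: the batch minus its LOI: 250.0 pbw (summing oxide targets gives 250.0 pbw; stated basis 250.0 pbw — deltas are rounding alone).
Batch total: Σ batch = 272.9 pbw; loss to ignition Σ batch·LOI = 22.91 pbw; yield = glass ÷ total batch = 91.60%.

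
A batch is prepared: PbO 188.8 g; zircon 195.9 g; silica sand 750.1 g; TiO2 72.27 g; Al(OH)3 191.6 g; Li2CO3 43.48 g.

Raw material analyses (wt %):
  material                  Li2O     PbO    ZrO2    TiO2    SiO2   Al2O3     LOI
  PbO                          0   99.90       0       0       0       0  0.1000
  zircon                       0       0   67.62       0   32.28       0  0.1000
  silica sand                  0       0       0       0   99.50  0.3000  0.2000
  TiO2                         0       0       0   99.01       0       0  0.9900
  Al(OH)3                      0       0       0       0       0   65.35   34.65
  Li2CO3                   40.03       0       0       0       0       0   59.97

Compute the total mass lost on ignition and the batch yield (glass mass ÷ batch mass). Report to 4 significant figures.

LOI loss = 95.06 g; glass = 1347 g; yield = 93.41%

The intermediate values are shown, with 4-significant-digit rounding, on the page — each numeric step maintains exact precision at each step. Each reported figure is rounded a single time; the derived quantities (ignition loss, six oxide percentages, the yield, glass mass, the totals) are computed at full float precision from the batch weights at 1347 g of glass, exactly as printed in either problem or answer.
Each material's LOI contribution:
  PbO: 188.8 × 0.001000 = 0.1888 g
  zircon: 195.9 × 0.001000 = 0.1959 g
  silica sand: 750.1 × 0.002000 = 1.500 g
  TiO2: 72.27 × 0.009900 = 0.7155 g
  Al(OH)3: 191.6 × 0.3465 = 66.39 g
  Li2CO3: 43.48 × 0.5997 = 26.07 g
Total LOI = 95.06 g
Glass = batch − LOI = 1442 − 95.06 = 1347 g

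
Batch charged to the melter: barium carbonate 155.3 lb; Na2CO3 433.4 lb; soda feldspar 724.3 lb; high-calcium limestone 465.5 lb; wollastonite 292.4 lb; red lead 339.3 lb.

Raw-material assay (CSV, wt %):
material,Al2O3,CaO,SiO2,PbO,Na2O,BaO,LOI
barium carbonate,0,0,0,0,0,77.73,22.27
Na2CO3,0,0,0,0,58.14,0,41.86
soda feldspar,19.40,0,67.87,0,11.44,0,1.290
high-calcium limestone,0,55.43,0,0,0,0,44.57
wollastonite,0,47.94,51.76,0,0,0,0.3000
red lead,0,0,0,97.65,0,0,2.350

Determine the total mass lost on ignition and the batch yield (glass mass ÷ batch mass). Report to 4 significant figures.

The whole derivation keeps full float precision throughout; intermediates are shown (rounded to 4 significant digits) within the worked lines; each reported figure undergoes a single rounding; all derived quantities, which include the six compositions, the totals, yield, glass mass, ignition loss, are carried at exact precision, as they appear in the problem or answer text, starting from the weights at 1969 lb of glass.
LOI of each material in turn:
  barium carbonate: 155.3 × 0.2227 = 34.59 lb
  Na2CO3: 433.4 × 0.4186 = 181.4 lb
  soda feldspar: 724.3 × 0.01290 = 9.343 lb
  high-calcium limestone: 465.5 × 0.4457 = 207.5 lb
  wollastonite: 292.4 × 0.003000 = 0.8772 lb
  red lead: 339.3 × 0.02350 = 7.974 lb
Total LOI = 441.7 lb
Glass = batch − LOI = 2410 − 441.7 = 1969 lb

LOI loss = 441.7 lb; glass = 1969 lb; yield = 81.67%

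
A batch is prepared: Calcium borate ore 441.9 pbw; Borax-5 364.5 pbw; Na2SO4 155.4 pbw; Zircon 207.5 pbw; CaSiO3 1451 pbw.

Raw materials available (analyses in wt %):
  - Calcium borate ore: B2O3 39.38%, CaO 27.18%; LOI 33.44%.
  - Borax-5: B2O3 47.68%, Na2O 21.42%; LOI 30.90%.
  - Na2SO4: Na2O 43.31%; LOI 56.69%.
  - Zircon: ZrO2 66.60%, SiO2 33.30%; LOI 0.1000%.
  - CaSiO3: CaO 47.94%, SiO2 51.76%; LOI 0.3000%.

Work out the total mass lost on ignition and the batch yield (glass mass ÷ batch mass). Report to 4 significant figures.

Values along the way are printed, with 4-significant-figure rounding, when written out — the whole derivation maintains full precision all the way through. A single rounding completes each reported value — derived quantities are re-derived starting from the weights at 2267 pbw of glass at exact precision (yield, totals, LOI, the five compositions, glass mass) precisely as stated by question or answer.
Loss on ignition, line by line:
  Calcium borate ore: 441.9 × 0.3344 = 147.8 pbw
  Borax-5: 364.5 × 0.3090 = 112.6 pbw
  Na2SO4: 155.4 × 0.5669 = 88.10 pbw
  Zircon: 207.5 × 0.001000 = 0.2075 pbw
  CaSiO3: 1451 × 0.003000 = 4.353 pbw
Total LOI = 353.1 pbw
Glass = batch − LOI = 2620 − 353.1 = 2267 pbw

LOI loss = 353.1 pbw; glass = 2267 pbw; yield = 86.53%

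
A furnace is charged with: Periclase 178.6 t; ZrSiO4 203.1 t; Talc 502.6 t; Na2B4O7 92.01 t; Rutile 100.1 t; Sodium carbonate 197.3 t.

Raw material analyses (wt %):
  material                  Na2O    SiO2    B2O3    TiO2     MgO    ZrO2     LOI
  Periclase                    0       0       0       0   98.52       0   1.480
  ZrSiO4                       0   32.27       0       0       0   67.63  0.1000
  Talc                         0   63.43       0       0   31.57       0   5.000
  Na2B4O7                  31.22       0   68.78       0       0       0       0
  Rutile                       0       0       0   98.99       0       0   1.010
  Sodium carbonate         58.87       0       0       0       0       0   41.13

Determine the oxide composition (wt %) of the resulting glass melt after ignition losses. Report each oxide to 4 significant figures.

Working values are displayed (rounded to 4 significant digits) between the steps — the whole derivation maintains full precision at every stage; every reported figure sees exactly one rounding — all derived quantities (yield, net glass mass, ignition loss, six oxide percentages, totals) are recomputed starting from the weights on 1164 t of glass in exact precision, as set out in problem or answer.
Delivered oxide masses:
  Na2O: 92.01·0.3122 + 197.3·0.5887 = 144.9 t
  SiO2: 203.1·0.3227 + 502.6·0.6343 = 384.3 t
  B2O3: 92.01·0.6878 = 63.28 t
  TiO2: 100.1·0.9899 = 99.09 t
  MgO: 178.6·0.9852 + 502.6·0.3157 = 334.6 t
  ZrO2: 203.1·0.6763 = 137.4 t
LOI: 178.6·0.01480 + 203.1·0.001000 + 502.6·0.05000 + 100.1·0.01010 + 197.3·0.4113 = 110.1 t
Resulting glass, batch − LOI: 1274 − 110.1 = 1164 t (consistent with Σ oxide mass)
wt % = oxide mass / glass mass × 100

Glass mass = 1164 t (batch 1274 − LOI 110.1).
Composition: Na2O 12.45%, SiO2 33.03%, B2O3 5.439%, TiO2 8.516%, MgO 28.76%, ZrO2 11.80%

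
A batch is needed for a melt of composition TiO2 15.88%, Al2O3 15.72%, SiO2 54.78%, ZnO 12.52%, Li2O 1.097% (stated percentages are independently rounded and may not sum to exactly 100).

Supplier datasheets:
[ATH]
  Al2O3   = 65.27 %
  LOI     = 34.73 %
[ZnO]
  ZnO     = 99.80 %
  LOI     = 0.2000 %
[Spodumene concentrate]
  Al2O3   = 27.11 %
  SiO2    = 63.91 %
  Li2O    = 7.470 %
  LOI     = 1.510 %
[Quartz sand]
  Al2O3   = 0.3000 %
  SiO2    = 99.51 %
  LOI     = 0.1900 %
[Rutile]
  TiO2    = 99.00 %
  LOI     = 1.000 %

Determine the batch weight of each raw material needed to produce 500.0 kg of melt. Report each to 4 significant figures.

The working math maintains exact precision in every operation — values along the way are shown rounded to four significant figures in the printout; each reported result includes exactly one rounding; all derived quantities, which include the yield, net glass mass, the totals, the five compositions, ignition loss, are re-derived in full float precision, as quoted within question or answer, from the weighed amounts per 500.0 kg of glass.
Target oxide masses per 500.0 kg melt:
  TiO2: 15.88% × 500.0 = 79.40 kg
  Al2O3: 15.72% × 500.0 = 78.60 kg
  SiO2: 54.78% × 500.0 = 273.9 kg
  ZnO: 12.52% × 500.0 = 62.60 kg
  Li2O: 1.097% × 500.0 = 5.485 kg
Per-oxide balance check on the weights just shown, at the basis given (target by target, the sums agree within answer rounding):
  TiO2: 80.20·0.9900 = 79.40 kg (target 79.40 kg)
  Al2O3: 88.88·0.6527 + 73.43·0.2711 + 228.1·0.003000 = 78.60 kg (target 78.60 kg)
  SiO2: 73.43·0.6391 + 228.1·0.9951 = 273.9 kg (target 273.9 kg)
  ZnO: 62.73·0.9980 = 62.60 kg (target 62.60 kg)
  Li2O: 73.43·0.07470 = 5.485 kg (target 5.485 kg)
Glass-mass closure: net batch after ignition = 500.0 kg (the targets, summed, come to 500.0 kg; the stated basis being 500.0 kg — rounding explains the deltas).
Batch total: Σ batch = 533.3 kg; LOI removed, Σ of batch·LOI: 33.34 kg; yield = glass ÷ total batch = 93.75%.

Batch per 500.0 kg melt:
  ATH: 88.88 kg
  ZnO: 62.73 kg
  Spodumene concentrate: 73.43 kg
  Quartz sand: 228.1 kg
  Rutile: 80.20 kg
Total batch = 533.3 kg; LOI loss = 33.34 kg; yield = 93.75%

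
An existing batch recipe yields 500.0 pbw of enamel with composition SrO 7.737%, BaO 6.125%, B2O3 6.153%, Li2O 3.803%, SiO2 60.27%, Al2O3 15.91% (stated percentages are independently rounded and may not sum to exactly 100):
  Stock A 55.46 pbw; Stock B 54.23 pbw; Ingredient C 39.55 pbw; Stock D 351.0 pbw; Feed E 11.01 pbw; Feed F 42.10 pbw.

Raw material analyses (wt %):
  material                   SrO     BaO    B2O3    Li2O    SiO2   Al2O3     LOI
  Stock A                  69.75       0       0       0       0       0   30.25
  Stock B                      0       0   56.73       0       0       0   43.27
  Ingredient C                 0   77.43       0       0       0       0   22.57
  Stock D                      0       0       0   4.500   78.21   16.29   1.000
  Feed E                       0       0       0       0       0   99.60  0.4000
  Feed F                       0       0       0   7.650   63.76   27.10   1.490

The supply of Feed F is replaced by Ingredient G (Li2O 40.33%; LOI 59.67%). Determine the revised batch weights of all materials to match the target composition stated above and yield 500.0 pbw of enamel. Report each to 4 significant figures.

Revised batch per 500.0 pbw enamel:
  Stock A: 55.46 pbw
  Stock B: 54.23 pbw
  Ingredient C: 39.55 pbw
  Stock D: 385.3 pbw
  Feed E: 16.85 pbw
  Ingredient G: 4.156 pbw
Total batch = 555.5 pbw; LOI loss = 55.57 pbw

Mid-chain values appear rounded to 4 significant figures on the page; all arithmetic carries full precision at all times; every reported number is rounded once only; all derived quantities are carried at exact precision (LOI, the six compositions, net glass mass, the totals, the yield) from the batch weights per 500.0 pbw of glass, as given in the question or the answer.
Oxide-by-oxide targets in 500.0 pbw enamel:
  SrO: 7.737% × 500.0 = 38.68 pbw
  BaO: 6.125% × 500.0 = 30.62 pbw
  B2O3: 6.153% × 500.0 = 30.76 pbw
  Li2O: 3.803% × 500.0 = 19.02 pbw
  SiO2: 60.27% × 500.0 = 301.4 pbw
  Al2O3: 15.91% × 500.0 = 79.55 pbw
Sums-versus-targets review with the batch weights as given, relative to the basis at hand (oxide sums agree with the targets up to rounding of the answer):
  SrO: 55.46·0.6975 = 38.68 pbw (target 38.68 pbw)
  BaO: 39.55·0.7743 = 30.62 pbw (target 30.62 pbw)
  B2O3: 54.23·0.5673 = 30.76 pbw (target 30.76 pbw)
  Li2O: 385.3·0.04500 + 4.156·0.4033 = 19.01 pbw (target 19.02 pbw)
  SiO2: 385.3·0.7821 = 301.3 pbw (target 301.4 pbw)
  Al2O3: 385.3·0.1629 + 16.85·0.9960 = 79.55 pbw (target 79.55 pbw)
Glass-mass closure: net batch after ignition = 500.0 pbw (oxide target masses add up to 500.0 pbw; versus the stated basis of 500.0 pbw — a pure rounding effect).
Batch total: Σ batch = 555.5 pbw; loss to ignition Σ batch·LOI = 55.57 pbw; the yield ratio, glass ÷ batch: 90.00%.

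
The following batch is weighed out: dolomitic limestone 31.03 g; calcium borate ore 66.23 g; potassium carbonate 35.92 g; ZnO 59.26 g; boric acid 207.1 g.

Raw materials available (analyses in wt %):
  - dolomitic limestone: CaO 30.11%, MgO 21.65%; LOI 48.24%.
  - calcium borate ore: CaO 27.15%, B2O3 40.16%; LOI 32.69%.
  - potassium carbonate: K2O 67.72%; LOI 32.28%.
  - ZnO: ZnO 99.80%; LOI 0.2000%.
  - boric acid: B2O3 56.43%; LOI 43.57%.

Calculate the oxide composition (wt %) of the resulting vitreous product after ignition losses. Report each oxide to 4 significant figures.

Each numeric step runs at full precision throughout; values along the way appear (rounded to four significant figures) when written out — each reported figure is rounded a single time. Derived quantities are rebuilt at exact precision (the five compositions, glass mass, yield, ignition loss, the totals) from the batch weights per 261.0 g of glass as written in question or answer.
Oxide masses out of the charge:
  ZnO: 59.26·0.9980 = 59.14 g
  CaO: 31.03·0.3011 + 66.23·0.2715 = 27.32 g
  B2O3: 66.23·0.4016 + 207.1·0.5643 = 143.5 g
  MgO: 31.03·0.2165 = 6.718 g
  K2O: 35.92·0.6772 = 24.33 g
LOI: 31.03·0.4824 + 66.23·0.3269 + 35.92·0.3228 + 59.26·0.002000 + 207.1·0.4357 = 138.6 g
Resulting glass, batch − LOI: 399.5 − 138.6 = 261.0 g (= the summed oxide contributions)
oxide / glass × 100 gives the wt %

Glass mass = 261.0 g (batch 399.5 − LOI 138.6).
Composition: ZnO 22.66%, CaO 10.47%, B2O3 54.97%, MgO 2.574%, K2O 9.321%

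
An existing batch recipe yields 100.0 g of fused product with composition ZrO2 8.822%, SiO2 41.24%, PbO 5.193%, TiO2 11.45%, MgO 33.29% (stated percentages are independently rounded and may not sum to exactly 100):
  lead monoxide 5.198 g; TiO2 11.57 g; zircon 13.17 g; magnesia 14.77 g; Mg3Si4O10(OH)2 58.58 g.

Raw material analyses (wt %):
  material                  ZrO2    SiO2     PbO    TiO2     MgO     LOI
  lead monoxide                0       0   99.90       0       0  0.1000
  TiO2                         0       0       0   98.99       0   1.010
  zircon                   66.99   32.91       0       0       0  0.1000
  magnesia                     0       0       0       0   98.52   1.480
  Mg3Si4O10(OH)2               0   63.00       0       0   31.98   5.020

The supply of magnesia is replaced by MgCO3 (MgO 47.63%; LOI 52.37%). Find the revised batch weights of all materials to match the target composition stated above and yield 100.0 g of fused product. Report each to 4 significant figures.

Working values are displayed, with 4-significant-digit rounding, on the page. Full float precision is kept through every step; each reported result is rounded only once. Derived quantities (the five compositions, totals, LOI, glass mass, yield) are rebuilt at exact precision from the batch weights per 100.0 g of glass exactly as shown in the question or the answer.
Target masses of each oxide per 100.0 g fused product:
  ZrO2: 8.822% × 100.0 = 8.822 g
  SiO2: 41.24% × 100.0 = 41.24 g
  PbO: 5.193% × 100.0 = 5.193 g
  TiO2: 11.45% × 100.0 = 11.45 g
  MgO: 33.29% × 100.0 = 33.29 g
Verifying the oxide balance working from each reported weight, under the basis named above (target by target, the sums agree inside rounding margins):
  ZrO2: 13.17·0.6699 = 8.823 g (target 8.822 g)
  SiO2: 13.17·0.3291 + 58.58·0.6300 = 41.24 g (target 41.24 g)
  PbO: 5.198·0.9990 = 5.193 g (target 5.193 g)
  TiO2: 11.57·0.9899 = 11.45 g (target 11.45 g)
  MgO: 30.56·0.4763 + 58.58·0.3198 = 33.29 g (target 33.29 g)
Glass-mass bookkeeping: batch Σ − ignition loss = 100.0 g (targets for the oxides total 100.0 g; stated basis 100.0 g — deltas are rounding alone).
Whole-batch sum: Σ batch = 119.1 g; loss to ignition Σ batch·LOI = 19.08 g; glass ÷ batch gives a yield of 83.98%.

Revised batch per 100.0 g fused product:
  lead monoxide: 5.198 g
  TiO2: 11.57 g
  zircon: 13.17 g
  MgCO3: 30.56 g
  Mg3Si4O10(OH)2: 58.58 g
Total batch = 119.1 g; LOI loss = 19.08 g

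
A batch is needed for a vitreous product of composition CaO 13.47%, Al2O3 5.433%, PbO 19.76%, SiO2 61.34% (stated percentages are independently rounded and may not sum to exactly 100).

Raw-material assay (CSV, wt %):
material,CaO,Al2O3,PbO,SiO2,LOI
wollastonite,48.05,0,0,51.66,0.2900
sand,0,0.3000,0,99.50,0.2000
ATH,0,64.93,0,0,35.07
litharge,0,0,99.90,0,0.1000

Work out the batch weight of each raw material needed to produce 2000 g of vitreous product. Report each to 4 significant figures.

Each numeric step holds exact precision in every operation — working values are displayed, with 4-significant-figure rounding, across the worked steps. Each reported result undergoes a single rounding. Derived quantities are re-derived from the weighed amounts for 2000 g of glass in full float precision (the totals, net glass mass, the yield, ignition loss, four oxide percentages) as set out in the problem or the answer.
Target oxide masses per 2000 g vitreous product:
  CaO: 13.47% × 2000 = 269.4 g
  Al2O3: 5.433% × 2000 = 108.7 g
  PbO: 19.76% × 2000 = 395.2 g
  SiO2: 61.34% × 2000 = 1227 g
Checking each oxide sum working from each reported weight, under the basis named above (oxide sums agree with the targets exact up to rounding of places):
  CaO: 560.7·0.4805 = 269.4 g (target 269.4 g)
  Al2O3: 941.9·0.003000 + 163.0·0.6493 = 108.7 g (target 108.7 g)
  PbO: 395.6·0.9990 = 395.2 g (target 395.2 g)
  SiO2: 560.7·0.5166 + 941.9·0.9950 = 1227 g (target 1227 g)
Consistency of the glass mass: batch total minus LOI = 2000 g (the Σ of target masses is 2000 g; basis as stated: 2000 g — deltas are rounding alone).
Batch grand total — Σ batch = 2061 g; loss to ignition Σ batch·LOI = 61.07 g; the yield ratio, glass ÷ batch: 97.04%.

Batch per 2000 g vitreous product:
  wollastonite: 560.7 g
  sand: 941.9 g
  ATH: 163.0 g
  litharge: 395.6 g
Total batch = 2061 g; LOI loss = 61.07 g; yield = 97.04%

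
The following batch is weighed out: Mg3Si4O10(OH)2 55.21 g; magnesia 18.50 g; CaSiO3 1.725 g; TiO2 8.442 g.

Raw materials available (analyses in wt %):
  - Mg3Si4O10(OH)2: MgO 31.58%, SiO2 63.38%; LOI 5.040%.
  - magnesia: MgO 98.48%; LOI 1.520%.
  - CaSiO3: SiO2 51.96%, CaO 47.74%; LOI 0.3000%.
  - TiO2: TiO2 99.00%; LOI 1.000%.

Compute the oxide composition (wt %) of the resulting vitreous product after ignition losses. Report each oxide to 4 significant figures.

The intermediate values are printed rounded to 4 significant digits on the page — the whole derivation maintains full float precision from first step to last. Each reported result sees exactly one rounding — derived quantities, which include the totals, glass mass, four oxide percentages, yield, ignition loss, are carried in full precision, exactly as shown in the problem or the answer, from the weighed amounts on 80.72 g of glass.
What the batch supplies per oxide:
  TiO2: 8.442·0.9900 = 8.358 g
  MgO: 55.21·0.3158 + 18.50·0.9848 = 35.65 g
  SiO2: 55.21·0.6338 + 1.725·0.5196 = 35.89 g
  CaO: 1.725·0.4774 = 0.8235 g
LOI: 55.21·0.05040 + 18.50·0.01520 + 1.725·0.003000 + 8.442·0.01000 = 3.153 g
batch − LOI leaves glass = 83.88 − 3.153 = 80.72 g (the oxide masses sum to this)
oxide / glass × 100 gives the wt %

Glass mass = 80.72 g (batch 83.88 − LOI 3.153).
Composition: TiO2 10.35%, MgO 44.17%, SiO2 44.46%, CaO 1.020%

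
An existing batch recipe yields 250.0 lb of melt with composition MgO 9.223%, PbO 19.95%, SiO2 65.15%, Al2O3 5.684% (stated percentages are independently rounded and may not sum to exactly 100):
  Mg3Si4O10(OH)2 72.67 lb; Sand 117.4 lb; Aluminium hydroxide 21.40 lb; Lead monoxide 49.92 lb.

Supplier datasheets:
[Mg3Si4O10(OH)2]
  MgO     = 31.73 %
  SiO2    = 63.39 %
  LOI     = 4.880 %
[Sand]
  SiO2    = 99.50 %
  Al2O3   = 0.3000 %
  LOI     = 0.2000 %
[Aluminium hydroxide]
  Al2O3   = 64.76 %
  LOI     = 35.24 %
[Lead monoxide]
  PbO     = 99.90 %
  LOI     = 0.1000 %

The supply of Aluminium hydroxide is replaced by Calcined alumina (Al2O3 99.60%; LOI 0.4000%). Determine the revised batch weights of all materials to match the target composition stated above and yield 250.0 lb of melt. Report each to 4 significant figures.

Revised batch per 250.0 lb melt:
  Mg3Si4O10(OH)2: 72.67 lb
  Sand: 117.4 lb
  Calcined alumina: 13.91 lb
  Lead monoxide: 49.92 lb
Total batch = 253.9 lb; LOI loss = 3.887 lb

The whole derivation carries exact precision in all steps; working values are printed, with 4-significant-digit rounding, in the printout; a single rounding produces each reported result — derived quantities (totals, the yield, glass mass, LOI, four oxide percentages) are recomputed from the batch weights per 250.0 lb of glass at full float precision exactly as shown in the problem or answer text.
Target masses of each oxide per 250.0 lb melt:
  MgO: 9.223% × 250.0 = 23.06 lb
  PbO: 19.95% × 250.0 = 49.88 lb
  SiO2: 65.15% × 250.0 = 162.9 lb
  Al2O3: 5.684% × 250.0 = 14.21 lb
Per-oxide balance check from the weights as reported, per the basis as stated (oxide sums agree with the targets modulo rounding of the values):
  MgO: 72.67·0.3173 = 23.06 lb (target 23.06 lb)
  PbO: 49.92·0.9990 = 49.87 lb (target 49.88 lb)
  SiO2: 72.67·0.6339 + 117.4·0.9950 = 162.9 lb (target 162.9 lb)
  Al2O3: 117.4·0.003000 + 13.91·0.9960 = 14.21 lb (target 14.21 lb)
Glass-mass sanity pass: batch Σ − ignition loss = 250.0 lb (oxide target masses add up to 250.0 lb; stated basis 250.0 lb — differing by rounding only).
Whole-batch sum: Σ batch = 253.9 lb; LOI loss = Σ batch·LOI = 3.887 lb; yield: glass divided by total = 98.47%.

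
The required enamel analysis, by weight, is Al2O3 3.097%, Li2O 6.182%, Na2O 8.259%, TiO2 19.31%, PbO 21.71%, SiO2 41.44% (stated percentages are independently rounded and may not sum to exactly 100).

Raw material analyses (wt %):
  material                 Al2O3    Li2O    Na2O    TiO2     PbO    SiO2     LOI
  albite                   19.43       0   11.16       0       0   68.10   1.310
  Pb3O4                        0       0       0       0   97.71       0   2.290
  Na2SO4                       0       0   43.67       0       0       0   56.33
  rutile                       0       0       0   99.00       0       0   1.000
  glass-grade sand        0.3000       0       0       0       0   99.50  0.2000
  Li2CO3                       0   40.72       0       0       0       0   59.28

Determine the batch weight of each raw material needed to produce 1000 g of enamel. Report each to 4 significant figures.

Batch per 1000 g enamel:
  albite: 154.6 g
  Pb3O4: 222.2 g
  Na2SO4: 149.6 g
  rutile: 195.1 g
  glass-grade sand: 310.7 g
  Li2CO3: 151.8 g
Total batch = 1184 g; LOI loss = 183.9 g; yield = 84.46%

All internal work holds full float precision throughout — mid-chain values are displayed (rounded to four significant digits) within the worked lines — a single rounding finalizes every reported result. All derived quantities (LOI, the six compositions, the totals, yield, glass mass) are carried in full float precision using the weight values on 1000 g of glass, as written in the problem or the answer.
The oxide mass targets at 1000 g enamel:
  Al2O3: 3.097% × 1000 = 30.97 g
  Li2O: 6.182% × 1000 = 61.82 g
  Na2O: 8.259% × 1000 = 82.59 g
  TiO2: 19.31% × 1000 = 193.1 g
  PbO: 21.71% × 1000 = 217.1 g
  SiO2: 41.44% × 1000 = 414.4 g
Checking each oxide sum per the reported batch figures, per the basis as stated (sums match the target masses exact up to rounding of places):
  Al2O3: 154.6·0.1943 + 310.7·0.003000 = 30.97 g (target 30.97 g)
  Li2O: 151.8·0.4072 = 61.81 g (target 61.82 g)
  Na2O: 154.6·0.1116 + 149.6·0.4367 = 82.58 g (target 82.59 g)
  TiO2: 195.1·0.9900 = 193.1 g (target 193.1 g)
  PbO: 222.2·0.9771 = 217.1 g (target 217.1 g)
  SiO2: 154.6·0.6810 + 310.7·0.9950 = 414.4 g (target 414.4 g)
Auditing the glass mass value: Σ batch − LOI loss = 1000 g (oxide target masses add up to 1000 g; the stated basis being 1000 g — differing by rounding only).
Total batch = Σ batch = 1184 g; the LOI term Σ batch·LOI equals 183.9 g; glass ÷ batch gives a yield of 84.46%.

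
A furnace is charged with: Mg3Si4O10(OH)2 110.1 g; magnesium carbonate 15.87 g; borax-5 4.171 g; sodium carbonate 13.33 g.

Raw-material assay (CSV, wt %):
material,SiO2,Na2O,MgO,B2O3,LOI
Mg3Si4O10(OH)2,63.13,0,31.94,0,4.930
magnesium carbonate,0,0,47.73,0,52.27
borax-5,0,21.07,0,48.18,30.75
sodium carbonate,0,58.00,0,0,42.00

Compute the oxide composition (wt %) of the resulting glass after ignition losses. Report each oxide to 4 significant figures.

The intermediate values are shown rounded to four significant figures when written out. Full float precision is kept from start to finish. Each reported number sees exactly one rounding. The derived quantities are computed from the weighed amounts for 122.9 g of glass at exact precision (net glass mass, yield, the totals, the four compositions, LOI), as given in the problem or the answer.
Oxide-by-oxide delivered mass:
  SiO2: 110.1·0.6313 = 69.51 g
  Na2O: 4.171·0.2107 + 13.33·0.5800 = 8.610 g
  MgO: 110.1·0.3194 + 15.87·0.4773 = 42.74 g
  B2O3: 4.171·0.4818 = 2.010 g
LOI: 110.1·0.04930 + 15.87·0.5227 + 4.171·0.3075 + 13.33·0.4200 = 20.60 g
Glass = total batch minus LOI = 143.5 − 20.60 = 122.9 g (equal to the oxide-mass sum)
wt %: oxide over glass, times 100

Glass mass = 122.9 g (batch 143.5 − LOI 20.60).
Composition: SiO2 56.57%, Na2O 7.008%, MgO 34.79%, B2O3 1.636%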